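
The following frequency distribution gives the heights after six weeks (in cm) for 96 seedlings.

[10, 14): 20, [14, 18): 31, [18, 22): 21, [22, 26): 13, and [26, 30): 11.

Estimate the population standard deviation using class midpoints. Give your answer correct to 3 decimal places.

Midpoints: 12, 16, 20, 24, 28
n = 96, Σfm = 1776, mean = 18.5000
Σfm² = 35328
Σf(m − x̄)² = Σfm² − (Σfm)²/n = 35328 − 1776²/96 = 2472.0000
Population variance = 2472.0000 / 96 = 25.7500
Standard deviation = √25.7500 = 5.0744

5.074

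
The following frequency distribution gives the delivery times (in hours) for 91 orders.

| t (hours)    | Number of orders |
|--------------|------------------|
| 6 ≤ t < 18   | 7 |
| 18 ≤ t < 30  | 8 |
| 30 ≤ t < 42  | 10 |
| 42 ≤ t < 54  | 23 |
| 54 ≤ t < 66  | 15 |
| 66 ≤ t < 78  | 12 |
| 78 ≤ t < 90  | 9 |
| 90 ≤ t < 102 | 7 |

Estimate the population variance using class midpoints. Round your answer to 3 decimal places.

Midpoints: 12, 24, 36, 48, 60, 72, 84, 96
n = 91, Σfm = 4932, mean = 54.1978
Σfm² = 315792
Σf(m − x̄)² = Σfm² − (Σfm)²/n = 315792 − 4932²/91 = 48488.4396
Population variance = 48488.4396 / 91 = 532.8400

532.840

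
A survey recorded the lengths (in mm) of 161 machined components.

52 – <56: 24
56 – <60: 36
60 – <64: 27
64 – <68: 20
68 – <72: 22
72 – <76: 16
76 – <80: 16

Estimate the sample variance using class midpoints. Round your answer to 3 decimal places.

58.743

Midpoints: 54, 58, 62, 66, 70, 74, 78
n = 161, Σfm = 10350, mean = 64.2857
Σfm² = 674756
Σf(m − x̄)² = Σfm² − (Σfm)²/n = 674756 − 10350²/161 = 9398.8571
Sample variance = 9398.8571 / 160 = 58.7429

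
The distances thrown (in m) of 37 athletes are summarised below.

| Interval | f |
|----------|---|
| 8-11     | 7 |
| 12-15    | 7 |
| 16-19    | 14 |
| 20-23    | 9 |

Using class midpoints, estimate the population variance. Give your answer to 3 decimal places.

Midpoints: 9.5, 13.5, 17.5, 21.5
n = 37, Σfm = 599.5, mean = 16.2027
Σfm² = 10355.25
Σf(m − x̄)² = Σfm² − (Σfm)²/n = 10355.25 − 599.5²/37 = 641.7297
Population variance = 641.7297 / 37 = 17.3440

17.344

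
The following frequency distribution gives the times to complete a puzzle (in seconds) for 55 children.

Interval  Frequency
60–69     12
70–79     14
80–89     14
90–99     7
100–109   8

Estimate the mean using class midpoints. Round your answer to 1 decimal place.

81.8

Midpoints: 64.5, 74.5, 84.5, 94.5, 104.5
Σfm = 12×64.5 + 14×74.5 + 14×84.5 + 7×94.5 + 8×104.5 = 4497.5
n = Σf = 55
Mean = 4497.5 / 55 = 81.7727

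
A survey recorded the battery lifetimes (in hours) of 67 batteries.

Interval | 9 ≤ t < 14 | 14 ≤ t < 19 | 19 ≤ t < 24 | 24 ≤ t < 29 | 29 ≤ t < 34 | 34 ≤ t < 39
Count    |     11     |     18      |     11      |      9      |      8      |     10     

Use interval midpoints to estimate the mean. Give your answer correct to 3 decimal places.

22.619

Midpoints: 11.5, 16.5, 21.5, 26.5, 31.5, 36.5
Σfm = 11×11.5 + 18×16.5 + 11×21.5 + 9×26.5 + 8×31.5 + 10×36.5 = 1515.5
n = Σf = 67
Mean = 1515.5 / 67 = 22.6194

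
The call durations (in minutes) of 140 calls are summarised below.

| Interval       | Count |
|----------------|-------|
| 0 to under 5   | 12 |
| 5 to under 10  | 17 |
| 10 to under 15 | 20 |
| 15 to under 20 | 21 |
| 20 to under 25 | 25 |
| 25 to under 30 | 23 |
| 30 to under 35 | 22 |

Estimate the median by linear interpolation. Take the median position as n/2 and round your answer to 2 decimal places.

Cumulative frequencies: 12, 29, 49, 70, 95, 118, 140
n = 140; position = n/2 = 70.
This falls in the class 15 to under 20: L = 15, F = 49, f = 21, h = 5.
Median ≈ 15 + ((70 − 49) / 21) × 5 = 20.0000

20.00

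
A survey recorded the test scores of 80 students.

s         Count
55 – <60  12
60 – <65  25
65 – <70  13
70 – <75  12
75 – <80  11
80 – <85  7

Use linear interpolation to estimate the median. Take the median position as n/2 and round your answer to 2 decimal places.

66.15

Cumulative frequencies: 12, 37, 50, 62, 73, 80
n = 80; position = n/2 = 40.
This falls in the class 65 – <70: L = 65, F = 37, f = 13, h = 5.
Median ≈ 65 + ((40 − 37) / 13) × 5 = 66.1538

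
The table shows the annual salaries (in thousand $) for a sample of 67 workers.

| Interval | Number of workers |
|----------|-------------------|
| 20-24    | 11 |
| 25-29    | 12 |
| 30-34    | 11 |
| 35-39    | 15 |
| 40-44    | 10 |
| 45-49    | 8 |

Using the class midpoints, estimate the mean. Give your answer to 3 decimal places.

33.866

Midpoints: 22, 27, 32, 37, 42, 47
Σfm = 11×22 + 12×27 + 11×32 + 15×37 + 10×42 + 8×47 = 2269
n = Σf = 67
Mean = 2269 / 67 = 33.8657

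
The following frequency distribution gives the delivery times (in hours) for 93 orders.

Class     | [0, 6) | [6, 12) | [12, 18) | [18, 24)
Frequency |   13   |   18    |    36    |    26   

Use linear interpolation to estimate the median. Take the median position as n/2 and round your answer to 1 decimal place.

14.6

Cumulative frequencies: 13, 31, 67, 93
n = 93; position = n/2 = 46.5.
This falls in the class [12, 18): L = 12, F = 31, f = 36, h = 6.
Median ≈ 12 + ((46.5 − 31) / 36) × 6 = 14.5833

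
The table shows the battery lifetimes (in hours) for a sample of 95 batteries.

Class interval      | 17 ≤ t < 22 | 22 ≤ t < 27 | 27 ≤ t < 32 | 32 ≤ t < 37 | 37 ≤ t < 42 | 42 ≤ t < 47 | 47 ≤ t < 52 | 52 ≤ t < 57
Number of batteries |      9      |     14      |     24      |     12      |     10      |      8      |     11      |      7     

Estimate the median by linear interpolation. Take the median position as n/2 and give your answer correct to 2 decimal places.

32.21

Cumulative frequencies: 9, 23, 47, 59, 69, 77, 88, 95
n = 95; position = n/2 = 47.5.
This falls in the class 32 ≤ t < 37: L = 32, F = 47, f = 12, h = 5.
Median ≈ 32 + ((47.5 − 47) / 12) × 5 = 32.2083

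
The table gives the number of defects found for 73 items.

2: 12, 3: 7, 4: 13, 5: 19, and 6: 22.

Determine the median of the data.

5

Cumulative frequencies: 12, 19, 32, 51, 73
n = 73, so the median is the value in position (n+1)/2 = 37.
Position 37 falls at value 5.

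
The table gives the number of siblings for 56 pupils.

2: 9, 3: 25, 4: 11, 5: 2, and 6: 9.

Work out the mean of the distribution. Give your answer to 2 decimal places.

3.59

Values: 2, 3, 4, 5, 6
Σfx = 9×2 + 25×3 + 11×4 + 2×5 + 9×6 = 201
n = Σf = 56
Mean = 201 / 56 = 3.5893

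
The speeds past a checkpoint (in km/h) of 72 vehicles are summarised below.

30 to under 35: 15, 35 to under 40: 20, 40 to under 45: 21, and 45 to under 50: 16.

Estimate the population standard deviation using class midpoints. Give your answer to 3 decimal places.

Midpoints: 32.5, 37.5, 42.5, 47.5
n = 72, Σfm = 2890, mean = 40.1389
Σfm² = 118000
Σf(m − x̄)² = Σfm² − (Σfm)²/n = 118000 − 2890²/72 = 1998.6111
Population variance = 1998.6111 / 72 = 27.7585
Standard deviation = √27.7585 = 5.2686

5.269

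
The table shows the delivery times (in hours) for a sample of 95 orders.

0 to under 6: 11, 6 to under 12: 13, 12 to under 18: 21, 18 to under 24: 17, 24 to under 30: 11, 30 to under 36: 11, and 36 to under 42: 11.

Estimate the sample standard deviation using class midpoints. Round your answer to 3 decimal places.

Midpoints: 3, 9, 15, 21, 27, 33, 39
n = 95, Σfm = 1911, mean = 20.1158
Σfm² = 50103
Σf(m − x̄)² = Σfm² − (Σfm)²/n = 50103 − 1911²/95 = 11661.7263
Sample variance = 11661.7263 / 94 = 124.0609
Standard deviation = √124.0609 = 11.1383

11.138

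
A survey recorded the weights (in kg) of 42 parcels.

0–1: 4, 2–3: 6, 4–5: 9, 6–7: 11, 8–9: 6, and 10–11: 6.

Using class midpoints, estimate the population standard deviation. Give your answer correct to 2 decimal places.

Midpoints: 0.5, 2.5, 4.5, 6.5, 8.5, 10.5
n = 42, Σfm = 243, mean = 5.7857
Σfm² = 1780.5
Σf(m − x̄)² = Σfm² − (Σfm)²/n = 1780.5 − 243²/42 = 374.5714
Population variance = 374.5714 / 42 = 8.9184
Standard deviation = √8.9184 = 2.9864

2.99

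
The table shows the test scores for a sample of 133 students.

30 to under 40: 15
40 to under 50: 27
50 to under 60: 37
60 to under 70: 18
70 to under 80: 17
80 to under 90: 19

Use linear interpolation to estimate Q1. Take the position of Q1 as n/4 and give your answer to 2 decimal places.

Cumulative frequencies: 15, 42, 79, 97, 114, 133
n = 133; position = n/4 = 33.25.
This falls in the class 40 to under 50: L = 40, F = 15, f = 27, h = 10.
Lower quartile ≈ 40 + ((33.25 − 15) / 27) × 10 = 46.7593

46.76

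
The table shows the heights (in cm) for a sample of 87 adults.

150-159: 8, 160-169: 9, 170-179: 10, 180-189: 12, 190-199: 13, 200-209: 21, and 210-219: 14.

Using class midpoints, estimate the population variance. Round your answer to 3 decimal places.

Midpoints: 154.5, 164.5, 174.5, 184.5, 194.5, 204.5, 214.5
n = 87, Σfm = 16501.5, mean = 189.6724
Σfm² = 3161651.75
Σf(m − x̄)² = Σfm² − (Σfm)²/n = 3161651.75 − 16501.5²/87 = 31772.4138
Population variance = 31772.4138 / 87 = 365.2002

365.200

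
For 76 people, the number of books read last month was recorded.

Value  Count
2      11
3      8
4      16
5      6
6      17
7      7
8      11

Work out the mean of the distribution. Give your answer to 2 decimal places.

Values: 2, 3, 4, 5, 6, 7, 8
Σfx = 11×2 + 8×3 + 16×4 + 6×5 + 17×6 + 7×7 + 11×8 = 379
n = Σf = 76
Mean = 379 / 76 = 4.9868

4.99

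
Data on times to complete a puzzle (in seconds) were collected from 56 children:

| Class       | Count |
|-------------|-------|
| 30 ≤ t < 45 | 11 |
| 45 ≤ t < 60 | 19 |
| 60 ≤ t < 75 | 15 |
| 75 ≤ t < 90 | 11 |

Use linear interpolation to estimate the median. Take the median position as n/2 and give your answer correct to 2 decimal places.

58.42

Cumulative frequencies: 11, 30, 45, 56
n = 56; position = n/2 = 28.
This falls in the class 45 ≤ t < 60: L = 45, F = 11, f = 19, h = 15.
Median ≈ 45 + ((28 − 11) / 19) × 15 = 58.4211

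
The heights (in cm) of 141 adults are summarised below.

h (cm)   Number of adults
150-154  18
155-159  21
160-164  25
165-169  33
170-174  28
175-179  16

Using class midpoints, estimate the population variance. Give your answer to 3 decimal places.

59.683

Midpoints: 152, 157, 162, 167, 172, 177
n = 141, Σfm = 23242, mean = 164.8369
Σfm² = 3839554
Σf(m − x̄)² = Σfm² − (Σfm)²/n = 3839554 − 23242²/141 = 8415.2482
Population variance = 8415.2482 / 141 = 59.6826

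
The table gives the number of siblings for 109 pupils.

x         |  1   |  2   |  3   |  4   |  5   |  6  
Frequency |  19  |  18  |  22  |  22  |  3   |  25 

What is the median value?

3

Cumulative frequencies: 19, 37, 59, 81, 84, 109
n = 109, so the median is the value in position (n+1)/2 = 55.
Position 55 falls at value 3.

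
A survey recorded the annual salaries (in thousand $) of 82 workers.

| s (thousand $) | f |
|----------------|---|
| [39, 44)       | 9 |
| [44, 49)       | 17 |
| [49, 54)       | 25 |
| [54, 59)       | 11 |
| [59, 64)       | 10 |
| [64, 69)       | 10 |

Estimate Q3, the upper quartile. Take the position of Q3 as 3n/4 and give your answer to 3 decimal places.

58.773

Cumulative frequencies: 9, 26, 51, 62, 72, 82
n = 82; position = 3n/4 = 61.5.
This falls in the class [54, 59): L = 54, F = 51, f = 11, h = 5.
Upper quartile ≈ 54 + ((61.5 − 51) / 11) × 5 = 58.7727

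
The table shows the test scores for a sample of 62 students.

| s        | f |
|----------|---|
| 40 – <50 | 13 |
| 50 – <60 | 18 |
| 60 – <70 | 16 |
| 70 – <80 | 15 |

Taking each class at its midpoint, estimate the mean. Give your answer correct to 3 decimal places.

Midpoints: 45, 55, 65, 75
Σfm = 13×45 + 18×55 + 16×65 + 15×75 = 3740
n = Σf = 62
Mean = 3740 / 62 = 60.3226

60.323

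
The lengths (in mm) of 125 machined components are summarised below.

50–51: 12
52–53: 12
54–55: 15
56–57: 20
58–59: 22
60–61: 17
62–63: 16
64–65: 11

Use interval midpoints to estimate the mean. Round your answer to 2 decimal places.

57.67

Midpoints: 50.5, 52.5, 54.5, 56.5, 58.5, 60.5, 62.5, 64.5
Σfm = 12×50.5 + 12×52.5 + 15×54.5 + 20×56.5 + 22×58.5 + 17×60.5 + 16×62.5 + 11×64.5 = 7208.5
n = Σf = 125
Mean = 7208.5 / 125 = 57.6680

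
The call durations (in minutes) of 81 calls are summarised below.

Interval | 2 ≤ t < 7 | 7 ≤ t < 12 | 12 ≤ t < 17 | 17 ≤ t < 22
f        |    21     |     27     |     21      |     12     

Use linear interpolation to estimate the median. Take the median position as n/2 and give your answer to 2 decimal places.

10.61

Cumulative frequencies: 21, 48, 69, 81
n = 81; position = n/2 = 40.5.
This falls in the class 7 ≤ t < 12: L = 7, F = 21, f = 27, h = 5.
Median ≈ 7 + ((40.5 − 21) / 27) × 5 = 10.6111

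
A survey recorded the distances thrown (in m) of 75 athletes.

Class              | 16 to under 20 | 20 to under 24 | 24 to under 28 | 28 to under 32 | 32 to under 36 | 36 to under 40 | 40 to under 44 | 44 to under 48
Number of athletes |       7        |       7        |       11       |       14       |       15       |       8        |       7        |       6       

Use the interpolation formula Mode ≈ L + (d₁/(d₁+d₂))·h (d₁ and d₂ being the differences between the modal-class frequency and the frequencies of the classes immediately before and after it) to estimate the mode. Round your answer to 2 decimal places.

32.50

Modal class: 32 to under 36 (highest frequency 15).
d₁ = 15 − 14 = 1, d₂ = 15 − 8 = 7
Mode ≈ 32 + (1/(1+7)) × 4 = 32 + 0.5000 = 32.5000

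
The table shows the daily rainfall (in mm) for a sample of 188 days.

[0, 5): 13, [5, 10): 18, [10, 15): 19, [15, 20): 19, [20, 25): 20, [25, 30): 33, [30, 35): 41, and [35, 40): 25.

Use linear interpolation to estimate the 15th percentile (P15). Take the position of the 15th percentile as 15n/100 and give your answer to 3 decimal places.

Cumulative frequencies: 13, 31, 50, 69, 89, 122, 163, 188
n = 188; position = 15n/100 = 28.2.
This falls in the class [5, 10): L = 5, F = 13, f = 18, h = 5.
15th percentile ≈ 5 + ((28.2 − 13) / 18) × 5 = 9.2222

9.222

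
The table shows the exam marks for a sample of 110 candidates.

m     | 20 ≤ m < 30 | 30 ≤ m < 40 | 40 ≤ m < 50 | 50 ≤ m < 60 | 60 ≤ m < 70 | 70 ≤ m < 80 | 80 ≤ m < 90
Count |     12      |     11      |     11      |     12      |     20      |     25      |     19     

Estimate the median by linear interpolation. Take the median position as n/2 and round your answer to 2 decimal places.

Cumulative frequencies: 12, 23, 34, 46, 66, 91, 110
n = 110; position = n/2 = 55.
This falls in the class 60 ≤ m < 70: L = 60, F = 46, f = 20, h = 10.
Median ≈ 60 + ((55 − 46) / 20) × 10 = 64.5000

64.50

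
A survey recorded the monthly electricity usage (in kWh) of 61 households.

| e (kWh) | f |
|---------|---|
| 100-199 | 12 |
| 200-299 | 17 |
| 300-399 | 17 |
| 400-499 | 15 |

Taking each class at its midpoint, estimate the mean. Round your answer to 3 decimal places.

306.877

Midpoints: 149.5, 249.5, 349.5, 449.5
Σfm = 12×149.5 + 17×249.5 + 17×349.5 + 15×449.5 = 18719.5
n = Σf = 61
Mean = 18719.5 / 61 = 306.8770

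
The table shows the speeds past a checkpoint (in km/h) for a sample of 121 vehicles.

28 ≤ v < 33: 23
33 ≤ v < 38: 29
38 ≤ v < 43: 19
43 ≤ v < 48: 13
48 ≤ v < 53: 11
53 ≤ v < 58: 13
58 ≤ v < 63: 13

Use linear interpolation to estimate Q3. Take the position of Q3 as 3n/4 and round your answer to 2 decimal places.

Cumulative frequencies: 23, 52, 71, 84, 95, 108, 121
n = 121; position = 3n/4 = 90.75.
This falls in the class 48 ≤ v < 53: L = 48, F = 84, f = 11, h = 5.
Upper quartile ≈ 48 + ((90.75 − 84) / 11) × 5 = 51.0682

51.07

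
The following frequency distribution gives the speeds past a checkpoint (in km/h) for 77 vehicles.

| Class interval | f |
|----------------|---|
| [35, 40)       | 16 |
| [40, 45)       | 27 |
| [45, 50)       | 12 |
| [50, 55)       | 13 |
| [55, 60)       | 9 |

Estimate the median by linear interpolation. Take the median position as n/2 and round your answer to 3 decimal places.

44.167

Cumulative frequencies: 16, 43, 55, 68, 77
n = 77; position = n/2 = 38.5.
This falls in the class [40, 45): L = 40, F = 16, f = 27, h = 5.
Median ≈ 40 + ((38.5 − 16) / 27) × 5 = 44.1667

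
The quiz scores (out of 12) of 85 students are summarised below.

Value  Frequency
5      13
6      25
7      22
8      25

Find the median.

Cumulative frequencies: 13, 38, 60, 85
n = 85, so the median is the value in position (n+1)/2 = 43.
Position 43 falls at value 7.

7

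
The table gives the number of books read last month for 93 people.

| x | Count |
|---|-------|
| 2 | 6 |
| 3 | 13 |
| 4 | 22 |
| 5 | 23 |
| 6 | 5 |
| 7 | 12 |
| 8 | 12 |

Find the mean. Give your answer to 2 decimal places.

Values: 2, 3, 4, 5, 6, 7, 8
Σfx = 6×2 + 13×3 + 22×4 + 23×5 + 5×6 + 12×7 + 12×8 = 464
n = Σf = 93
Mean = 464 / 93 = 4.9892

4.99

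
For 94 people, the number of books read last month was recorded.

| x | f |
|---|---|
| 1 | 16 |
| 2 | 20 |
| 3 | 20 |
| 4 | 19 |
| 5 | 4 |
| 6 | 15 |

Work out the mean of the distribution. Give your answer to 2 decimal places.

3.21

Values: 1, 2, 3, 4, 5, 6
Σfx = 16×1 + 20×2 + 20×3 + 19×4 + 4×5 + 15×6 = 302
n = Σf = 94
Mean = 302 / 94 = 3.2128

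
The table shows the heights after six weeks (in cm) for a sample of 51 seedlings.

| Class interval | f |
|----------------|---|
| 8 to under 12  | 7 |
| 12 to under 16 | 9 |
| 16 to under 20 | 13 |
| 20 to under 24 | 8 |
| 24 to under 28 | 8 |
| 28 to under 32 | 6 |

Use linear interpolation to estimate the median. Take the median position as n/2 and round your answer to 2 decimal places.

Cumulative frequencies: 7, 16, 29, 37, 45, 51
n = 51; position = n/2 = 25.5.
This falls in the class 16 to under 20: L = 16, F = 16, f = 13, h = 4.
Median ≈ 16 + ((25.5 − 16) / 13) × 4 = 18.9231

18.92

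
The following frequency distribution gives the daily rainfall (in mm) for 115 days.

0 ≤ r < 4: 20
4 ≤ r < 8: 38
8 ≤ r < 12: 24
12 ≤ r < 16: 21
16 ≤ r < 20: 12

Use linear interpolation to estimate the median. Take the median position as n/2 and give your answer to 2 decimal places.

Cumulative frequencies: 20, 58, 82, 103, 115
n = 115; position = n/2 = 57.5.
This falls in the class 4 ≤ r < 8: L = 4, F = 20, f = 38, h = 4.
Median ≈ 4 + ((57.5 − 20) / 38) × 4 = 7.9474

7.95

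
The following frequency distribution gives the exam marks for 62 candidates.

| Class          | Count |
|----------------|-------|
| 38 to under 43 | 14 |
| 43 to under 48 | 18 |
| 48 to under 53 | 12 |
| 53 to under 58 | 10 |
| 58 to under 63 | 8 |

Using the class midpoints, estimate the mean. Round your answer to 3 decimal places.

Midpoints: 40.5, 45.5, 50.5, 55.5, 60.5
Σfm = 14×40.5 + 18×45.5 + 12×50.5 + 10×55.5 + 8×60.5 = 3031
n = Σf = 62
Mean = 3031 / 62 = 48.8871

48.887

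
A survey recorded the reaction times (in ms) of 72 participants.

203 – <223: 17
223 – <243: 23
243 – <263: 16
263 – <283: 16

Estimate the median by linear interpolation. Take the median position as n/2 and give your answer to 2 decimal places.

Cumulative frequencies: 17, 40, 56, 72
n = 72; position = n/2 = 36.
This falls in the class 223 – <243: L = 223, F = 17, f = 23, h = 20.
Median ≈ 223 + ((36 − 17) / 23) × 20 = 239.5217

239.52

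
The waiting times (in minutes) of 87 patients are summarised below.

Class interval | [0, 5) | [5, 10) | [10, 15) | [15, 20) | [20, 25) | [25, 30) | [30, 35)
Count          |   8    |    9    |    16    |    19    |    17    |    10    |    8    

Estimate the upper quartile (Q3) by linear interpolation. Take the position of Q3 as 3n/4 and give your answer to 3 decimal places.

23.897

Cumulative frequencies: 8, 17, 33, 52, 69, 79, 87
n = 87; position = 3n/4 = 65.25.
This falls in the class [20, 25): L = 20, F = 52, f = 17, h = 5.
Upper quartile ≈ 20 + ((65.25 − 52) / 17) × 5 = 23.8971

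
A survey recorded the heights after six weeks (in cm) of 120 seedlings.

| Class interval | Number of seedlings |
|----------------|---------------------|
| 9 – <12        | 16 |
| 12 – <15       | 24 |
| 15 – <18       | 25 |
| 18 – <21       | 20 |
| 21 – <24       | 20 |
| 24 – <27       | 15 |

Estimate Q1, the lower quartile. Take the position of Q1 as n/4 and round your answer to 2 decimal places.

13.75

Cumulative frequencies: 16, 40, 65, 85, 105, 120
n = 120; position = n/4 = 30.
This falls in the class 12 – <15: L = 12, F = 16, f = 24, h = 3.
Lower quartile ≈ 12 + ((30 − 16) / 24) × 3 = 13.7500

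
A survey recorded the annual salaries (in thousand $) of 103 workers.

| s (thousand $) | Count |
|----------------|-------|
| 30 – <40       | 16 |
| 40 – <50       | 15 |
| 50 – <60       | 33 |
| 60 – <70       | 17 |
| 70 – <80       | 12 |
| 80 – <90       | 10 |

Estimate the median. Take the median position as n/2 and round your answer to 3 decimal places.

Cumulative frequencies: 16, 31, 64, 81, 93, 103
n = 103; position = n/2 = 51.5.
This falls in the class 50 – <60: L = 50, F = 31, f = 33, h = 10.
Median ≈ 50 + ((51.5 − 31) / 33) × 10 = 56.2121

56.212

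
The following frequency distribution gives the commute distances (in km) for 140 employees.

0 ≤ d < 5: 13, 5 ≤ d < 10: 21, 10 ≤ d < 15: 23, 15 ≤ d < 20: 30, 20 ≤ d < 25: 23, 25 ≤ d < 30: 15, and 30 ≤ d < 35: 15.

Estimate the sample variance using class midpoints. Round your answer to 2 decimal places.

Midpoints: 2.5, 7.5, 12.5, 17.5, 22.5, 27.5, 32.5
n = 140, Σfm = 2420, mean = 17.2857
Σfm² = 52875
Σf(m − x̄)² = Σfm² − (Σfm)²/n = 52875 − 2420²/140 = 11043.5714
Sample variance = 11043.5714 / 139 = 79.4502

79.45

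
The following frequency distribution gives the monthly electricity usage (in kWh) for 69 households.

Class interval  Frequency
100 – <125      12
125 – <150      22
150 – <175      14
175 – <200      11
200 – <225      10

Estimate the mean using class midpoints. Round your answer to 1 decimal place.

Midpoints: 112.5, 137.5, 162.5, 187.5, 212.5
Σfm = 12×112.5 + 22×137.5 + 14×162.5 + 11×187.5 + 10×212.5 = 10837.5
n = Σf = 69
Mean = 10837.5 / 69 = 157.0652

157.1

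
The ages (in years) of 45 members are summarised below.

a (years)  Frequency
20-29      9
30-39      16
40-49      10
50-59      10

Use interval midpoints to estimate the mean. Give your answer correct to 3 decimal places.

39.167

Midpoints: 24.5, 34.5, 44.5, 54.5
Σfm = 9×24.5 + 16×34.5 + 10×44.5 + 10×54.5 = 1762.5
n = Σf = 45
Mean = 1762.5 / 45 = 39.1667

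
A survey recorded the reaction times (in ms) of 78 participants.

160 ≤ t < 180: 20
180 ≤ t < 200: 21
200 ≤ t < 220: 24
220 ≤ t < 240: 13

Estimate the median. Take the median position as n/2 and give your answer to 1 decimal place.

Cumulative frequencies: 20, 41, 65, 78
n = 78; position = n/2 = 39.
This falls in the class 180 ≤ t < 200: L = 180, F = 20, f = 21, h = 20.
Median ≈ 180 + ((39 − 20) / 21) × 20 = 198.0952

198.1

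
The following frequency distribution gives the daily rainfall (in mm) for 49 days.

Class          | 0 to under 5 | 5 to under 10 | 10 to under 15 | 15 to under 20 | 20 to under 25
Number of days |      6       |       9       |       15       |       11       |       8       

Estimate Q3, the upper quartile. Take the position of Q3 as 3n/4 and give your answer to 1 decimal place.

18.1

Cumulative frequencies: 6, 15, 30, 41, 49
n = 49; position = 3n/4 = 36.75.
This falls in the class 15 to under 20: L = 15, F = 30, f = 11, h = 5.
Upper quartile ≈ 15 + ((36.75 − 30) / 11) × 5 = 18.0682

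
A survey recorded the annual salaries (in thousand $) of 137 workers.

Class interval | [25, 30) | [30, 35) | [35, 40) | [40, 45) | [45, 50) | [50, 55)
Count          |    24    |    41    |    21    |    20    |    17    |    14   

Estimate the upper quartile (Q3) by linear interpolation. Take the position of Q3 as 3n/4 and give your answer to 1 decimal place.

Cumulative frequencies: 24, 65, 86, 106, 123, 137
n = 137; position = 3n/4 = 102.75.
This falls in the class [40, 45): L = 40, F = 86, f = 20, h = 5.
Upper quartile ≈ 40 + ((102.75 − 86) / 20) × 5 = 44.1875

44.2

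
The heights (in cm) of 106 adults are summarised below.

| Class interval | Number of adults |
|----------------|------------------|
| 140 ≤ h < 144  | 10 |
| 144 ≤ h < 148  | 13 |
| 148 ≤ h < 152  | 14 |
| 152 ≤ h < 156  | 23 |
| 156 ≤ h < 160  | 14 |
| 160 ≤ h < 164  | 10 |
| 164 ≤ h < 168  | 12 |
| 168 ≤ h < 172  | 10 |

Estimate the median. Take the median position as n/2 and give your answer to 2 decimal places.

154.78

Cumulative frequencies: 10, 23, 37, 60, 74, 84, 96, 106
n = 106; position = n/2 = 53.
This falls in the class 152 ≤ h < 156: L = 152, F = 37, f = 23, h = 4.
Median ≈ 152 + ((53 − 37) / 23) × 4 = 154.7826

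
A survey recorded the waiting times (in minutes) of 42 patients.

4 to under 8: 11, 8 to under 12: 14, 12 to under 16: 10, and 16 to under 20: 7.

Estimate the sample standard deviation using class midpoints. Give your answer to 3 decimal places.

4.189

Midpoints: 6, 10, 14, 18
n = 42, Σfm = 472, mean = 11.2381
Σfm² = 6024
Σf(m − x̄)² = Σfm² − (Σfm)²/n = 6024 − 472²/42 = 719.6190
Sample variance = 719.6190 / 41 = 17.5517
Standard deviation = √17.5517 = 4.1895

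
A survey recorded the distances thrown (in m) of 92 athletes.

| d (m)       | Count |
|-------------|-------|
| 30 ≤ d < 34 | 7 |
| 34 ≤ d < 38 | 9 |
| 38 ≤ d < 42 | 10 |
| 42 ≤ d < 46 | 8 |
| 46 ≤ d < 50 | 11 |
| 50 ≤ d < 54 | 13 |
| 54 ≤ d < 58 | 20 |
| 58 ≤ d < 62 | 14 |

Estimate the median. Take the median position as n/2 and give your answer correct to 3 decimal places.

Cumulative frequencies: 7, 16, 26, 34, 45, 58, 78, 92
n = 92; position = n/2 = 46.
This falls in the class 50 ≤ d < 54: L = 50, F = 45, f = 13, h = 4.
Median ≈ 50 + ((46 − 45) / 13) × 4 = 50.3077

50.308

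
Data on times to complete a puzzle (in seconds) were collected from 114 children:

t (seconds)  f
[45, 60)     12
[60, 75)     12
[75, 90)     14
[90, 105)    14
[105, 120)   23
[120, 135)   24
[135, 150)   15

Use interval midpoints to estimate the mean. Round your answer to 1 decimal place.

Midpoints: 52.5, 67.5, 82.5, 97.5, 112.5, 127.5, 142.5
Σfm = 12×52.5 + 12×67.5 + 14×82.5 + 14×97.5 + 23×112.5 + 24×127.5 + 15×142.5 = 11745
n = Σf = 114
Mean = 11745 / 114 = 103.0263

103.0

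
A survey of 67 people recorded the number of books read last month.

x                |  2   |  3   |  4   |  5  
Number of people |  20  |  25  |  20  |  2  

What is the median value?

3

Cumulative frequencies: 20, 45, 65, 67
n = 67, so the median is the value in position (n+1)/2 = 34.
Position 34 falls at value 3.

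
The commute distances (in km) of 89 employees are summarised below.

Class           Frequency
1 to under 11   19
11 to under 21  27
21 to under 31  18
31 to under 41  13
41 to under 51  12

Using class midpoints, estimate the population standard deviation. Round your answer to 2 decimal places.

13.20

Midpoints: 6, 16, 26, 36, 46
n = 89, Σfm = 2034, mean = 22.8539
Σfm² = 62004
Σf(m − x̄)² = Σfm² − (Σfm)²/n = 62004 − 2034²/89 = 15519.1011
Population variance = 15519.1011 / 89 = 174.3719
Standard deviation = √174.3719 = 13.2050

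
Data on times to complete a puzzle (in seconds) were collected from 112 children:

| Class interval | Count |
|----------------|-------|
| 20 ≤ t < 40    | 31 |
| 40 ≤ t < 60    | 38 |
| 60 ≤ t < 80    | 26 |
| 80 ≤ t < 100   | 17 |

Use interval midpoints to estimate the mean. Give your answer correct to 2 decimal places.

Midpoints: 30, 50, 70, 90
Σfm = 31×30 + 38×50 + 26×70 + 17×90 = 6180
n = Σf = 112
Mean = 6180 / 112 = 55.1786

55.18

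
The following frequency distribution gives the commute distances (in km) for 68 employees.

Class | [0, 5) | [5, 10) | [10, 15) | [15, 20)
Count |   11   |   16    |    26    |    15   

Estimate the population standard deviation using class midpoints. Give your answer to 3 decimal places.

Midpoints: 2.5, 7.5, 12.5, 17.5
n = 68, Σfm = 735, mean = 10.8088
Σfm² = 9625
Σf(m − x̄)² = Σfm² − (Σfm)²/n = 9625 − 735²/68 = 1680.5147
Population variance = 1680.5147 / 68 = 24.7135
Standard deviation = √24.7135 = 4.9713

4.971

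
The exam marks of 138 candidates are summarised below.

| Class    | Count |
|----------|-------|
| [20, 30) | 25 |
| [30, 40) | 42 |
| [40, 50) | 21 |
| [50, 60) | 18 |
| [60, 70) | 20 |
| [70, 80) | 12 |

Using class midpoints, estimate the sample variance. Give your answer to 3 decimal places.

253.993

Midpoints: 25, 35, 45, 55, 65, 75
n = 138, Σfm = 6230, mean = 45.1449
Σfm² = 316050
Σf(m − x̄)² = Σfm² − (Σfm)²/n = 316050 − 6230²/138 = 34797.1014
Sample variance = 34797.1014 / 137 = 253.9934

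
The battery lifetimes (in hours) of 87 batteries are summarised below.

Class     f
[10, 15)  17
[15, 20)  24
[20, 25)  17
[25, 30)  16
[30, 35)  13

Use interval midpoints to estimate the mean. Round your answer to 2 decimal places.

Midpoints: 12.5, 17.5, 22.5, 27.5, 32.5
Σfm = 17×12.5 + 24×17.5 + 17×22.5 + 16×27.5 + 13×32.5 = 1877.5
n = Σf = 87
Mean = 1877.5 / 87 = 21.5805

21.58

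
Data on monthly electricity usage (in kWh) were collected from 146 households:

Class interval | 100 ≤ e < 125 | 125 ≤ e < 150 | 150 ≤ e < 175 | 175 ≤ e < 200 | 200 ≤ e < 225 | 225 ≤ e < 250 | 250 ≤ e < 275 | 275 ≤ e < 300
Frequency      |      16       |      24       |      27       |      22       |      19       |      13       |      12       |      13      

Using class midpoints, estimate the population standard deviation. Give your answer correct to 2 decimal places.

Midpoints: 112.5, 137.5, 162.5, 187.5, 212.5, 237.5, 262.5, 287.5
n = 146, Σfm = 27625, mean = 189.2123
Σfm² = 5635312.5
Σf(m − x̄)² = Σfm² − (Σfm)²/n = 5635312.5 − 27625²/146 = 408321.9178
Population variance = 408321.9178 / 146 = 2796.7255
Standard deviation = √2796.7255 = 52.8841

52.88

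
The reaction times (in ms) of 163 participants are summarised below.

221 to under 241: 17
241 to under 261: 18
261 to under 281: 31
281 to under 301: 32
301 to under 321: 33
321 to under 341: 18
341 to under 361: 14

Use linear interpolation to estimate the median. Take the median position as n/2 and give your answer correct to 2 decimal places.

Cumulative frequencies: 17, 35, 66, 98, 131, 149, 163
n = 163; position = n/2 = 81.5.
This falls in the class 281 to under 301: L = 281, F = 66, f = 32, h = 20.
Median ≈ 281 + ((81.5 − 66) / 32) × 20 = 290.6875

290.69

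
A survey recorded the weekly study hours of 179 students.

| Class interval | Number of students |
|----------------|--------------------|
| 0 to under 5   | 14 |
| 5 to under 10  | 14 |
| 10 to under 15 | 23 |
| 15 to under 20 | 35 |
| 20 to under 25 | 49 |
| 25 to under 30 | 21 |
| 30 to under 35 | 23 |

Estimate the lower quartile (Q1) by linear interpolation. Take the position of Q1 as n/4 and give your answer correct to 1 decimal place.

13.6

Cumulative frequencies: 14, 28, 51, 86, 135, 156, 179
n = 179; position = n/4 = 44.75.
This falls in the class 10 to under 15: L = 10, F = 28, f = 23, h = 5.
Lower quartile ≈ 10 + ((44.75 − 28) / 23) × 5 = 13.6413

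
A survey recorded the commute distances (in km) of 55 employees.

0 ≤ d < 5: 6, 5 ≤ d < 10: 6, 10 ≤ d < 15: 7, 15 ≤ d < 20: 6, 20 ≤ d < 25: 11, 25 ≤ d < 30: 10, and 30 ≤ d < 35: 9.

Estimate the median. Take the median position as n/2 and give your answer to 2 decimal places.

21.14

Cumulative frequencies: 6, 12, 19, 25, 36, 46, 55
n = 55; position = n/2 = 27.5.
This falls in the class 20 ≤ d < 25: L = 20, F = 25, f = 11, h = 5.
Median ≈ 20 + ((27.5 − 25) / 11) × 5 = 21.1364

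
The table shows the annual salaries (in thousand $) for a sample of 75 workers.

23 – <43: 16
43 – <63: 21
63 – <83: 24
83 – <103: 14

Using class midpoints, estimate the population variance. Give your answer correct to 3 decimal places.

419.840

Midpoints: 33, 53, 73, 93
n = 75, Σfm = 4695, mean = 62.6000
Σfm² = 325395
Σf(m − x̄)² = Σfm² − (Σfm)²/n = 325395 − 4695²/75 = 31488.0000
Population variance = 31488.0000 / 75 = 419.8400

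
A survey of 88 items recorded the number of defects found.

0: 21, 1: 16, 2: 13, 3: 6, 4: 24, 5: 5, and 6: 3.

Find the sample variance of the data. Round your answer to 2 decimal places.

Values: 0, 1, 2, 3, 4, 5, 6
n = 88, Σfx = 199, mean = 2.2614
Σfx² = 739
Σf(x − x̄)² = Σfx² − (Σfx)²/n = 739 − 199²/88 = 288.9886
Sample variance = 288.9886 / 87 = 3.3217

3.32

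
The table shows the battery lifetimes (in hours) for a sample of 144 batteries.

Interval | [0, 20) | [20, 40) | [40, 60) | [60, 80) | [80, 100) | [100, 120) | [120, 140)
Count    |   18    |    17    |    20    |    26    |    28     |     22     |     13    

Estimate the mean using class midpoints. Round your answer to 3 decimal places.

Midpoints: 10, 30, 50, 70, 90, 110, 130
Σfm = 18×10 + 17×30 + 20×50 + 26×70 + 28×90 + 22×110 + 13×130 = 10140
n = Σf = 144
Mean = 10140 / 144 = 70.4167

70.417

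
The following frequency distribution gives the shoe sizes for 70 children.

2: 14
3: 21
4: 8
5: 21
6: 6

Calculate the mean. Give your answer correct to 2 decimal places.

3.77

Values: 2, 3, 4, 5, 6
Σfx = 14×2 + 21×3 + 8×4 + 21×5 + 6×6 = 264
n = Σf = 70
Mean = 264 / 70 = 3.7714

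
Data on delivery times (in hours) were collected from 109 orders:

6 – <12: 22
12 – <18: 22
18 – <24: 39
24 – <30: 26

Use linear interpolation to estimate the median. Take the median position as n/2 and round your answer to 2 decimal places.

Cumulative frequencies: 22, 44, 83, 109
n = 109; position = n/2 = 54.5.
This falls in the class 18 – <24: L = 18, F = 44, f = 39, h = 6.
Median ≈ 18 + ((54.5 − 44) / 39) × 6 = 19.6154

19.62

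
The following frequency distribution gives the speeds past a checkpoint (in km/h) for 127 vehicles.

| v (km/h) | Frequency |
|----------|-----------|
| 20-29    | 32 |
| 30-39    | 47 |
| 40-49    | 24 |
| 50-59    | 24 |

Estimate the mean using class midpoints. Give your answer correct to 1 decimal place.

37.6

Midpoints: 24.5, 34.5, 44.5, 54.5
Σfm = 32×24.5 + 47×34.5 + 24×44.5 + 24×54.5 = 4781.5
n = Σf = 127
Mean = 4781.5 / 127 = 37.6496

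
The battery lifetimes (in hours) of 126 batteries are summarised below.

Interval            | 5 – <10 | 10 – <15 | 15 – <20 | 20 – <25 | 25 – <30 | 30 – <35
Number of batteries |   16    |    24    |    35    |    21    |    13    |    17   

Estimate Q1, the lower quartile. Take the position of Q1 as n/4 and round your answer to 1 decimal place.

Cumulative frequencies: 16, 40, 75, 96, 109, 126
n = 126; position = n/4 = 31.5.
This falls in the class 10 – <15: L = 10, F = 16, f = 24, h = 5.
Lower quartile ≈ 10 + ((31.5 − 16) / 24) × 5 = 13.2292

13.2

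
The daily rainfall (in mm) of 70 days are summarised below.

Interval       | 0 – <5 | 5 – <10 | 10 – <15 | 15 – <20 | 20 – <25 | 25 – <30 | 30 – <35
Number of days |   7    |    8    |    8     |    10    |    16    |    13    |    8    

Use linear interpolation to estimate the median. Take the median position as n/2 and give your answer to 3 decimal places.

20.625

Cumulative frequencies: 7, 15, 23, 33, 49, 62, 70
n = 70; position = n/2 = 35.
This falls in the class 20 – <25: L = 20, F = 33, f = 16, h = 5.
Median ≈ 20 + ((35 − 33) / 16) × 5 = 20.6250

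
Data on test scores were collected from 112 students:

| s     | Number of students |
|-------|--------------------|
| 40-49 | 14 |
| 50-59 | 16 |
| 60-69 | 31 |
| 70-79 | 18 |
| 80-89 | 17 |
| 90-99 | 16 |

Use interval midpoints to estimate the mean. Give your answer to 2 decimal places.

69.50

Midpoints: 44.5, 54.5, 64.5, 74.5, 84.5, 94.5
Σfm = 14×44.5 + 16×54.5 + 31×64.5 + 18×74.5 + 17×84.5 + 16×94.5 = 7784
n = Σf = 112
Mean = 7784 / 112 = 69.5000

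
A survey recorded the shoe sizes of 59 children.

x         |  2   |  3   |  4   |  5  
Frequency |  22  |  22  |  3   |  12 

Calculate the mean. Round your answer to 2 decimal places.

3.08

Values: 2, 3, 4, 5
Σfx = 22×2 + 22×3 + 3×4 + 12×5 = 182
n = Σf = 59
Mean = 182 / 59 = 3.0847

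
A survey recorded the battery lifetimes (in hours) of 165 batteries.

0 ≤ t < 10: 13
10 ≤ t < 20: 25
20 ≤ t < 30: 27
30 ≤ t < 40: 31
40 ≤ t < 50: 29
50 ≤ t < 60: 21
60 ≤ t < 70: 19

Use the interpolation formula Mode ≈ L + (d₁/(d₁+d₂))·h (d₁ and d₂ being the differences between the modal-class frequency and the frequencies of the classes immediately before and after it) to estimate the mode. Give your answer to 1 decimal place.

36.7

Modal class: 30 ≤ t < 40 (highest frequency 31).
d₁ = 31 − 27 = 4, d₂ = 31 − 29 = 2
Mode ≈ 30 + (4/(4+2)) × 10 = 30 + 6.6667 = 36.6667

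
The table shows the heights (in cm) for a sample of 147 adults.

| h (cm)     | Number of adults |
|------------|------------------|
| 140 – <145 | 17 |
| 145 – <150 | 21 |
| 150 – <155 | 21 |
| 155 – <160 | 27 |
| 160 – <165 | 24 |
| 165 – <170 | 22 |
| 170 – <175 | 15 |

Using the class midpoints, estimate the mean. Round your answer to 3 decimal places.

Midpoints: 142.5, 147.5, 152.5, 157.5, 162.5, 167.5, 172.5
Σfm = 17×142.5 + 21×147.5 + 21×152.5 + 27×157.5 + 24×162.5 + 22×167.5 + 15×172.5 = 23147.5
n = Σf = 147
Mean = 23147.5 / 147 = 157.4660

157.466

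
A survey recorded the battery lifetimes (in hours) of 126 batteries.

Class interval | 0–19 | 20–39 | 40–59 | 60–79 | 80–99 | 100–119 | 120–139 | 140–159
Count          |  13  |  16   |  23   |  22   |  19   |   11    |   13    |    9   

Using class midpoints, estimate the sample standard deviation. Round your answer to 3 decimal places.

40.955

Midpoints: 9.5, 29.5, 49.5, 69.5, 89.5, 109.5, 129.5, 149.5
n = 126, Σfm = 9197, mean = 72.9921
Σfm² = 880971.5
Σf(m − x̄)² = Σfm² − (Σfm)²/n = 880971.5 − 9197²/126 = 209663.4921
Sample variance = 209663.4921 / 125 = 1677.3079
Standard deviation = √1677.3079 = 40.9550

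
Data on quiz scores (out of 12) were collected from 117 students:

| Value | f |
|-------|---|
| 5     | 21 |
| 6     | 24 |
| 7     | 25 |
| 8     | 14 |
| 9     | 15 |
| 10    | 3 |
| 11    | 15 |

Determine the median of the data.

Cumulative frequencies: 21, 45, 70, 84, 99, 102, 117
n = 117, so the median is the value in position (n+1)/2 = 59.
Position 59 falls at value 7.

7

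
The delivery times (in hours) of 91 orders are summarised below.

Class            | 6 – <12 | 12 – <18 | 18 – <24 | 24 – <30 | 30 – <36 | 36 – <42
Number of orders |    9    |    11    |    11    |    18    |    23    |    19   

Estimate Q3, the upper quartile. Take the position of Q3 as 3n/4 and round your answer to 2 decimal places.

Cumulative frequencies: 9, 20, 31, 49, 72, 91
n = 91; position = 3n/4 = 68.25.
This falls in the class 30 – <36: L = 30, F = 49, f = 23, h = 6.
Upper quartile ≈ 30 + ((68.25 − 49) / 23) × 6 = 35.0217

35.02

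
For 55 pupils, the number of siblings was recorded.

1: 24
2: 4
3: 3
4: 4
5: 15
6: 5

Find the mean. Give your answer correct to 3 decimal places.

2.945

Values: 1, 2, 3, 4, 5, 6
Σfx = 24×1 + 4×2 + 3×3 + 4×4 + 15×5 + 5×6 = 162
n = Σf = 55
Mean = 162 / 55 = 2.9455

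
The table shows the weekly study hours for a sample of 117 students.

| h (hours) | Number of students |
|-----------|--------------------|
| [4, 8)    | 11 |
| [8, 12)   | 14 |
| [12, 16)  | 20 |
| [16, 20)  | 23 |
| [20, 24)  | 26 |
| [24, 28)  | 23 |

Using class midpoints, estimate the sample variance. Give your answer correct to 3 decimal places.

40.318

Midpoints: 6, 10, 14, 18, 22, 26
n = 117, Σfm = 2070, mean = 17.6923
Σfm² = 41300
Σf(m − x̄)² = Σfm² − (Σfm)²/n = 41300 − 2070²/117 = 4676.9231
Sample variance = 4676.9231 / 116 = 40.3183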